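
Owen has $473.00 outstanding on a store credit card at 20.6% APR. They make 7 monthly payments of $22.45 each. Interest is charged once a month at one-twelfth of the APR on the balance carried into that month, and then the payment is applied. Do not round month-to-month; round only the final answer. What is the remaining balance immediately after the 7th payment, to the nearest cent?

Monthly rate r = 20.6%/12 = 1.71667% = 0.0171667.
Each month: B ← B·(1+r) − $22.45.
Month 1: interest $8.12; balance after payment $458.67.
Month 2: interest $7.87; balance after payment $444.09.
Month 3: interest $7.62; balance after payment $429.27.
Month 4: interest $7.37; balance after payment $414.19.
Month 5: interest $7.11; balance after payment $398.85.
Month 6: interest $6.85; balance after payment $383.24.
Month 7: interest $6.58; balance after payment $367.37.

$367.37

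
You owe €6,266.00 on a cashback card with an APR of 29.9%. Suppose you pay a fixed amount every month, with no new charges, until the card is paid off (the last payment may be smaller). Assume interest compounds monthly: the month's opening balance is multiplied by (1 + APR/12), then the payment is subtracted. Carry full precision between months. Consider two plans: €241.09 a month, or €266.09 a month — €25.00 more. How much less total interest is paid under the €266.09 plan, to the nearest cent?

€662.92

Monthly rate r = 29.9%/12 = 2.49167% = 0.0249167.
At €241.09/mo: n = ⌈−ln(1 − rB₀/P)/ln(1+r)⌉ = 43 payments (last €91.69); total interest = total paid − €6,266.00 = €3,951.47.
At €266.09/mo: 36 payments (last €241.40); total interest €3,288.55.
Interest saved = €3,951.47 − €3,288.55 = €662.92.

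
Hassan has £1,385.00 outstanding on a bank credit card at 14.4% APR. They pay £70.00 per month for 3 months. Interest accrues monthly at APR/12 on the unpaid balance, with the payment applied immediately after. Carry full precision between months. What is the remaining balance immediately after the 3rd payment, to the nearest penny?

Monthly rate r = 14.4%/12 = 1.2% = 0.012.
Each month: B ← B·(1+r) − £70.00.
Month 1: interest £16.62; balance after payment £1,331.62.
Month 2: interest £15.98; balance after payment £1,277.60.
Month 3: interest £15.33; balance after payment £1,222.93.

£1,222.93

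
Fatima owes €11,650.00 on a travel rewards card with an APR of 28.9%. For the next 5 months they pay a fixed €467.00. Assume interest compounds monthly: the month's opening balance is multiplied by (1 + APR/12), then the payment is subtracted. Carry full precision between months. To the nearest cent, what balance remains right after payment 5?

Monthly rate r = 28.9%/12 = 2.40833% = 0.0240833.
Each month: B ← B·(1+r) − €467.00.
Month 1: interest €280.57; balance after payment €11,463.57.
Month 2: interest €276.08; balance after payment €11,272.65.
Month 3: interest €271.48; balance after payment €11,077.13.
Month 4: interest €266.77; balance after payment €10,876.91.
Month 5: interest €261.95; balance after payment €10,671.86.

€10,671.86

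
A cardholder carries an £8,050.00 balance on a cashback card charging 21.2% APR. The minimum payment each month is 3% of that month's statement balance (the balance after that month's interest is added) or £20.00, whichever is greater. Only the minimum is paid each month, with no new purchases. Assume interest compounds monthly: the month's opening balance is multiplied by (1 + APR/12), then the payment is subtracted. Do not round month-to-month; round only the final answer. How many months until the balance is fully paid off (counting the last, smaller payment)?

244 months

Monthly rate r = 21.2%/12 = 1.76667% = 0.0176667.
While 3% of the post-interest balance exceeds £20.00, each month B ← (B·(1+r))·(1 − 0.03), i.e. B shrinks by the factor (1+r)·0.97 = 0.98714.
This holds for months 1–194. Entering month 195 the balance is £653.11; 3% of the post-interest balance is now below £20.00, so the flat £20.00 minimum applies from here.
From month 195 a fixed £20.00 at rate r clears £653.11 in 50 more payments. Total: 194 + 50 = 244 months.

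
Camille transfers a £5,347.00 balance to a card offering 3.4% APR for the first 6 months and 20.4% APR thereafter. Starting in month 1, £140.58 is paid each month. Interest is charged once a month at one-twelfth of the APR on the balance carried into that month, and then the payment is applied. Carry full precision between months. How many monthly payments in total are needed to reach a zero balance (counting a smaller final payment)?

55 payments

Promo months 1–6 at r₀ = 3.4%/12 = 0.00283333; months 7+ at r₁ = 20.4%/12 = 0.017.
After month 6: iterate B ← B·(1+r₀) − £140.58 for 6 months → £4,589.07.
Then at r₁ with £140.58/mo: n₂ = −ln(1 − r₁·B/P)/ln(1+r₁) ≈ 48.02 → 49 more payments.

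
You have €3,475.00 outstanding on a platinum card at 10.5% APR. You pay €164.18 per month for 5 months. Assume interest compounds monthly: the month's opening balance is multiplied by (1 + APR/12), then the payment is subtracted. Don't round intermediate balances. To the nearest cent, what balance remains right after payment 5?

Monthly rate r = 10.5%/12 = 0.875% = 0.00875.
Each month: B ← B·(1+r) − €164.18.
Month 1: interest €30.41; balance after payment €3,341.23.
Month 2: interest €29.24; balance after payment €3,206.28.
Month 3: interest €28.05; balance after payment €3,070.16.
Month 4: interest €26.86; balance after payment €2,932.84.
Month 5: interest €25.66; balance after payment €2,794.32.

€2,794.32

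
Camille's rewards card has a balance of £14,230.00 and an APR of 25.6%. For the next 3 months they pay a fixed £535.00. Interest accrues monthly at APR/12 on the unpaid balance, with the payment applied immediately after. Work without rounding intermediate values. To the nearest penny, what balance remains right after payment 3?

£13,520.80

Monthly rate r = 25.6%/12 = 2.13333% = 0.0213333.
Each month: B ← B·(1+r) − £535.00.
Month 1: interest £303.57; balance after payment £13,998.57.
Month 2: interest £298.64; balance after payment £13,762.21.
Month 3: interest £293.59; balance after payment £13,520.80.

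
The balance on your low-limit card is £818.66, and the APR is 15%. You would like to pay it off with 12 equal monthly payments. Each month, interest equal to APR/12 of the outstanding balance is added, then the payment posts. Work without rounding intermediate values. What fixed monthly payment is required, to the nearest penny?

Monthly rate r = 15%/12 = 1.25% = 0.0125.
Level-payment amortization: P = B₀·r / (1 − (1+r)^(−n)) = 818.66·0.0125 / (1 − 1.0125^(−12)).
Denominator 1 − (1+r)^(−12) = 0.1384914.
P = 10.2332 / 0.1384914 ≈ 73.89.

£73.89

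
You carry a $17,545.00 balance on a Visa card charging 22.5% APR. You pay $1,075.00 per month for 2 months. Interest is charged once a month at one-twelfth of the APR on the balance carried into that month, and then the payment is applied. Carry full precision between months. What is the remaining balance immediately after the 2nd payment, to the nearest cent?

Monthly rate r = 22.5%/12 = 1.875% = 0.01875.
Each month: B ← B·(1+r) − $1,075.00.
Month 1: interest $328.97; balance after payment $16,798.97.
Month 2: interest $314.98; balance after payment $16,038.95.

$16,038.95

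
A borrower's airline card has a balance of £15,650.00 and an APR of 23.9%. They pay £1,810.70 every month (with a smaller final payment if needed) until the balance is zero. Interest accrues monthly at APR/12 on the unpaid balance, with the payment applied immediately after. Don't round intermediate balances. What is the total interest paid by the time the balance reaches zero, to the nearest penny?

£1,699.57

Monthly rate r = 23.9%/12 = 1.99167% = 0.0199167.
Payoff takes n = ⌈−ln(1 − rB₀/P)/ln(1+r)⌉ = ⌈9.579⌉ = 10 payments; the last is £1,053.27.
Total paid = 9·£1,810.70 + £1,053.27 = £17,349.57.
Total interest = total paid − principal = £17,349.57 − £15,650.00 = £1,699.57.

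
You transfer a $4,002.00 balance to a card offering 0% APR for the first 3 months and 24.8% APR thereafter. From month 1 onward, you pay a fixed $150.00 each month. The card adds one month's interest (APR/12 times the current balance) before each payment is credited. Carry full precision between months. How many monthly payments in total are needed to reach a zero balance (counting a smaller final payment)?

Promo months 1–3 at r₀ = 0%/12 = 0; months 4+ at r₁ = 24.8%/12 = 0.0206667.
After month 3 (no interest yet): B = $4,002.00 − 3·$150.00 = $3,552.00.
Then at r₁ with $150.00/mo: n₂ = −ln(1 − r₁·B/P)/ln(1+r₁) ≈ 32.86 → 33 more payments.

36 payments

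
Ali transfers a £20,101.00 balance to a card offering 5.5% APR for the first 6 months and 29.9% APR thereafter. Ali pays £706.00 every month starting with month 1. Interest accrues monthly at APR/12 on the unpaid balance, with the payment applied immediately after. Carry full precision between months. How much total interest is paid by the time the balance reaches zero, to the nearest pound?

Promo months 1–6 at r₀ = 5.5%/12 = 0.00458333; months 7+ at r₁ = 29.9%/12 = 0.0249167.
After month 6: iterate B ← B·(1+r₀) − £706.00 for 6 months → £16,375.32.
Then at r₁ with £706.00/mo: n₂ = −ln(1 − r₁·B/P)/ln(1+r₁) ≈ 35.05 → 36 more payments.
Total paid = 41·£706.00 + £34.46 = £28,980.46; interest = £28,980.46 − £20,101.00 = £8,879.46.

£8,879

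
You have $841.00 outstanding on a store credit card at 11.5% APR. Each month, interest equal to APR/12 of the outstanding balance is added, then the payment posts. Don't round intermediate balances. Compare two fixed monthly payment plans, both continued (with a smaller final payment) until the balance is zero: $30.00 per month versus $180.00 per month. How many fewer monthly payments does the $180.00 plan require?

Monthly rate r = 11.5%/12 = 0.958333% = 0.00958333.
At $30.00/mo: n = ⌈−ln(1 − rB₀/P)/ln(1+r)⌉ = 33 payments (last $24.12); total interest = total paid − $841.00 = $143.12.
At $180.00/mo: 5 payments (last $144.66); total interest $23.66.
Payments saved = 33 − 5 = 28.

28 fewer payments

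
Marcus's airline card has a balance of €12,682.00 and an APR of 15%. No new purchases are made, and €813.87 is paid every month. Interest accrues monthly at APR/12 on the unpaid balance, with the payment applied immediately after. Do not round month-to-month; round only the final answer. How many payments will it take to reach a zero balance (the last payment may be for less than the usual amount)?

Monthly rate r = 15%/12 = 1.25% = 0.0125.
Recurrence: B ← B·(1+r) − €813.87.
Month 1: interest €158.53; balance after payment €12,026.65.
Month 2: interest €150.33; balance after payment €11,363.12.
Closed form: n = −ln(1 − rB₀/P)/ln(1+r) = −ln(0.80522)/ln(1.0125) ≈ 17.439, so the balance reaches zero during payment 18.

18 months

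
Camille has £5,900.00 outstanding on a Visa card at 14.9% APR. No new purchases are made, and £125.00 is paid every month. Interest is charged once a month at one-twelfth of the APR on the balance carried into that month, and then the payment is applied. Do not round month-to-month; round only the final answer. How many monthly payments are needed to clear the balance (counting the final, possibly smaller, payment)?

Monthly rate r = 14.9%/12 = 1.24167% = 0.0124167.
Recurrence: B ← B·(1+r) − £125.00.
Month 1: interest £73.26; balance after payment £5,848.26.
Month 2: interest £72.62; balance after payment £5,795.87.
Closed form: n = −ln(1 − rB₀/P)/ln(1+r) = −ln(0.41393)/ln(1.01242) ≈ 71.478, so the balance reaches zero during payment 72.

72 months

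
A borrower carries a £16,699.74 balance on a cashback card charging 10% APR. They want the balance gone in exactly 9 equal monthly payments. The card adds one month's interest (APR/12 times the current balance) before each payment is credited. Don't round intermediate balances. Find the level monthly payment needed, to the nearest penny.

Monthly rate r = 10%/12 = 0.833333% = 0.00833333.
Level-payment amortization: P = B₀·r / (1 − (1+r)^(−n)) = 16699.74·0.00833333 / (1 − 1.00833^(−9)).
Denominator 1 − (1+r)^(−9) = 0.0719681497.
P = 139.165 / 0.0719681497 ≈ 1933.70.

£1,933.70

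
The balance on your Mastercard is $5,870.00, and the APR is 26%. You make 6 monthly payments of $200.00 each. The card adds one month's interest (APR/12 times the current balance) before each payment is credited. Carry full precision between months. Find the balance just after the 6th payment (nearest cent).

$5,408.74

Monthly rate r = 26%/12 = 2.16667% = 0.0216667.
Each month: B ← B·(1+r) − $200.00.
Month 1: interest $127.18; balance after payment $5,797.18.
Month 2: interest $125.61; balance after payment $5,722.79.
Month 3: interest $123.99; balance after payment $5,646.78.
Month 4: interest $122.35; balance after payment $5,569.13.
Month 5: interest $120.66; balance after payment $5,489.79.
Month 6: interest $118.95; balance after payment $5,408.74.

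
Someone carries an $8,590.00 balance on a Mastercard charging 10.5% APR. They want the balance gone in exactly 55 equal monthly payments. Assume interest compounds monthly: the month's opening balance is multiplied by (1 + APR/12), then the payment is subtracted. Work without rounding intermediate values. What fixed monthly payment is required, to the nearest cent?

Monthly rate r = 10.5%/12 = 0.875% = 0.00875.
Level-payment amortization: P = B₀·r / (1 − (1+r)^(−n)) = 8590.00·0.00875 / (1 − 1.00875^(−55)).
Denominator 1 − (1+r)^(−55) = 0.380694589.
P = 75.1625 / 0.380694589 ≈ 197.44.

$197.44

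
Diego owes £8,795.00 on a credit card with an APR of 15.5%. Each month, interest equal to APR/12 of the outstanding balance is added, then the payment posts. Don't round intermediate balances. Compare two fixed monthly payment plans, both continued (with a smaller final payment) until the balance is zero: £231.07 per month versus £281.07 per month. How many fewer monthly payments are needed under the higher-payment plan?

Monthly rate r = 15.5%/12 = 1.29167% = 0.0129167.
At £231.07/mo: n = ⌈−ln(1 − rB₀/P)/ln(1+r)⌉ = 53 payments (last £165.76); total interest = total paid − £8,795.00 = £3,386.40.
At £281.07/mo: 41 payments (last £97.95); total interest £2,545.75.
Payments saved = 53 − 41 = 12.

12 fewer payments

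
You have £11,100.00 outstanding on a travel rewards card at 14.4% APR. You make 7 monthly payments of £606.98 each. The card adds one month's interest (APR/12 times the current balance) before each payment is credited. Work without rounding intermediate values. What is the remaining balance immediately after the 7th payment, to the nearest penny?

Monthly rate r = 14.4%/12 = 1.2% = 0.012.
Each month: B ← B·(1+r) − £606.98.
Month 1: interest £133.20; balance after payment £10,626.22.
Month 2: interest £127.51; balance after payment £10,146.75.
Month 3: interest £121.76; balance after payment £9,661.54.
Month 4: interest £115.94; balance after payment £9,170.49.
Month 5: interest £110.05; balance after payment £8,673.56.
Month 6: interest £104.08; balance after payment £8,170.66.
Month 7: interest £98.05; balance after payment £7,661.73.

£7,661.73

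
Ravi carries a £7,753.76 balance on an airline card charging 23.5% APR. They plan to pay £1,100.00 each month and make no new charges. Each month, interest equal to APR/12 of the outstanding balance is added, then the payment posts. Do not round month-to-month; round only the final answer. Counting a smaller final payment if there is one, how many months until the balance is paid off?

Monthly rate r = 23.5%/12 = 1.95833% = 0.0195833.
Recurrence: B ← B·(1+r) − £1,100.00.
Month 1: interest £151.84; balance after payment £6,805.60.
Month 2: interest £133.28; balance after payment £5,838.88.
Closed form: n = −ln(1 − rB₀/P)/ln(1+r) = −ln(0.86196)/ln(1.01958) ≈ 7.659, so the balance reaches zero during payment 8.

8 payments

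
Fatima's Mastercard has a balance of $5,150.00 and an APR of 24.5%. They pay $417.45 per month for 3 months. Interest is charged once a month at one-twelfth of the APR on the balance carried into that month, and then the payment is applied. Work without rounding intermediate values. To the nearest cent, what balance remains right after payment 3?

$4,193.83

Monthly rate r = 24.5%/12 = 2.04167% = 0.0204167.
Each month: B ← B·(1+r) − $417.45.
Month 1: interest $105.15; balance after payment $4,837.70.
Month 2: interest $98.77; balance after payment $4,519.02.
Month 3: interest $92.26; balance after payment $4,193.83.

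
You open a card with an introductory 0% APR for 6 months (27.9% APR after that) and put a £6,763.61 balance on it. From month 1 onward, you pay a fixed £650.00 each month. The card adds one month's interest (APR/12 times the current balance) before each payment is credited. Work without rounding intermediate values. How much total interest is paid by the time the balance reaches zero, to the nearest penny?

£194.06

Promo months 1–6 at r₀ = 0%/12 = 0; months 7+ at r₁ = 27.9%/12 = 0.02325.
After month 6 (no interest yet): B = £6,763.61 − 6·£650.00 = £2,863.61.
Then at r₁ with £650.00/mo: n₂ = −ln(1 − r₁·B/P)/ln(1+r₁) ≈ 4.70 → 5 more payments.
Total paid = 10·£650.00 + £457.67 = £6,957.67; interest = £6,957.67 − £6,763.61 = £194.06.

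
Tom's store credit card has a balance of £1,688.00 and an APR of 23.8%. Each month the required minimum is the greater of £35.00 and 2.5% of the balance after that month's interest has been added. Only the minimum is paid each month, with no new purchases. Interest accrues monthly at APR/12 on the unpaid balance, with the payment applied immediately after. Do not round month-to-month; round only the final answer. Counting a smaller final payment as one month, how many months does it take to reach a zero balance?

114 months

Monthly rate r = 23.8%/12 = 1.98333% = 0.0198333.
While 2.5% of the post-interest balance exceeds £35.00, each month B ← (B·(1+r))·(1 − 0.025), i.e. B shrinks by the factor (1+r)·0.975 = 0.99434.
This holds for months 1–37. Entering month 38 the balance is £1,368.12; 2.5% of the post-interest balance is now below £35.00, so the flat £35.00 minimum applies from here.
From month 38 a fixed £35.00 at rate r clears £1,368.12 in 77 more payments. Total: 37 + 77 = 114 months.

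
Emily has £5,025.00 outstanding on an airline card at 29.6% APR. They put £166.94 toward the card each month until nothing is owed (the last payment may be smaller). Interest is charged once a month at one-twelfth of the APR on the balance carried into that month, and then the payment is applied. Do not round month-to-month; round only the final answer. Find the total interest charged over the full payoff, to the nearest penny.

Monthly rate r = 29.6%/12 = 2.46667% = 0.0246667.
Payoff takes n = ⌈−ln(1 − rB₀/P)/ln(1+r)⌉ = ⌈55.676⌉ = 56 payments; the last is £113.23.
Total paid = 55·£166.94 + £113.23 = £9,294.93.
Total interest = total paid − principal = £9,294.93 − £5,025.00 = £4,269.93.

£4,269.93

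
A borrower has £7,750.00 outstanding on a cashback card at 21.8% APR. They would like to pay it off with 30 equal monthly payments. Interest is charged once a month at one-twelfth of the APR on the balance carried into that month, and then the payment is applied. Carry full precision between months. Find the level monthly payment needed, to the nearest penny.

Monthly rate r = 21.8%/12 = 1.81667% = 0.0181667.
Level-payment amortization: P = B₀·r / (1 − (1+r)^(−n)) = 7750.00·0.0181667 / (1 − 1.01817^(−30)).
Denominator 1 − (1+r)^(−30) = 0.417315108.
P = 140.792 / 0.417315108 ≈ 337.37.

£337.37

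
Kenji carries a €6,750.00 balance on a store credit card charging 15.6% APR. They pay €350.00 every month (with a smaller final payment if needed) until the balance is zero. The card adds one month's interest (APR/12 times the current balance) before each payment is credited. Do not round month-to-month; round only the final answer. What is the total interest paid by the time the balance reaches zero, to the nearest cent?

Monthly rate r = 15.6%/12 = 1.3% = 0.013.
Payoff takes n = ⌈−ln(1 − rB₀/P)/ln(1+r)⌉ = ⌈22.347⌉ = 23 payments; the last is €121.85.
Total paid = 22·€350.00 + €121.85 = €7,821.85.
Total interest = total paid − principal = €7,821.85 − €6,750.00 = €1,071.85.

€1,071.85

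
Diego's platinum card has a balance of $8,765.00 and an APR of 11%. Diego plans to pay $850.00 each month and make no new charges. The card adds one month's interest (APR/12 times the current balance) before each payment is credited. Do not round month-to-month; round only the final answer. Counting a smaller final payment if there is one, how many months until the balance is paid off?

11 months

Monthly rate r = 11%/12 = 0.916667% = 0.00916667.
Recurrence: B ← B·(1+r) − $850.00.
Month 1: interest $80.35; balance after payment $7,995.35.
Month 2: interest $73.29; balance after payment $7,218.64.
Closed form: n = −ln(1 − rB₀/P)/ln(1+r) = −ln(0.90548)/ln(1.00917) ≈ 10.882, so the balance reaches zero during payment 11.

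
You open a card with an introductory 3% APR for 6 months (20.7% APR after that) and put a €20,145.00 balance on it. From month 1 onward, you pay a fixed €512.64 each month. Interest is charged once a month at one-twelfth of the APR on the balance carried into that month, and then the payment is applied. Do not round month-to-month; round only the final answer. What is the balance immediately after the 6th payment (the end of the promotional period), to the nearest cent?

€17,353.94

Promo months 1–6 at r₀ = 3%/12 = 0.0025; months 7+ at r₁ = 20.7%/12 = 0.01725.
After month 6: iterate B ← B·(1+r₀) − €512.64 for 6 months → €17,353.94.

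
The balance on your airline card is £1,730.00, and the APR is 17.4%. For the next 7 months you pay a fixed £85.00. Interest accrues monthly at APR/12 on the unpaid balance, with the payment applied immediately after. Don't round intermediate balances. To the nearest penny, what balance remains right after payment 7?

£1,291.90

Monthly rate r = 17.4%/12 = 1.45% = 0.0145.
Each month: B ← B·(1+r) − £85.00.
Month 1: interest £25.08; balance after payment £1,670.09.
Month 2: interest £24.22; balance after payment £1,609.30.
Month 3: interest £23.33; balance after payment £1,547.64.
Month 4: interest £22.44; balance after payment £1,485.08.
Month 5: interest £21.53; balance after payment £1,421.61.
Month 6: interest £20.61; balance after payment £1,357.22.
Month 7: interest £19.68; balance after payment £1,291.90.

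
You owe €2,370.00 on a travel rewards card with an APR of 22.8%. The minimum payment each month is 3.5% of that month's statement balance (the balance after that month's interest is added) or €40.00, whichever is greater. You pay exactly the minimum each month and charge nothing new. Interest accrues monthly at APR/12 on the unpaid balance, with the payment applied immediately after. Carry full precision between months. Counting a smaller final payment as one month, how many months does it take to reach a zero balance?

85 months

Monthly rate r = 22.8%/12 = 1.9% = 0.019.
While 3.5% of the post-interest balance exceeds €40.00, each month B ← (B·(1+r))·(1 − 0.035), i.e. B shrinks by the factor (1+r)·0.965 = 0.98333.
This holds for months 1–45. Entering month 46 the balance is €1,112.54; 3.5% of the post-interest balance is now below €40.00, so the flat €40.00 minimum applies from here.
From month 46 a fixed €40.00 at rate r clears €1,112.54 in 40 more payments. Total: 45 + 40 = 85 months.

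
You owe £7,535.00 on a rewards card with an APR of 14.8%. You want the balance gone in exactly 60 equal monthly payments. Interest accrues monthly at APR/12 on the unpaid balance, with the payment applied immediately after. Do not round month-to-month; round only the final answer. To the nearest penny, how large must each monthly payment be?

Monthly rate r = 14.8%/12 = 1.23333% = 0.0123333.
Level-payment amortization: P = B₀·r / (1 − (1+r)^(−n)) = 7535.00·0.0123333 / (1 − 1.01233^(−60)).
Denominator 1 − (1+r)^(−60) = 0.520721698.
P = 92.9317 / 0.520721698 ≈ 178.47.

£178.47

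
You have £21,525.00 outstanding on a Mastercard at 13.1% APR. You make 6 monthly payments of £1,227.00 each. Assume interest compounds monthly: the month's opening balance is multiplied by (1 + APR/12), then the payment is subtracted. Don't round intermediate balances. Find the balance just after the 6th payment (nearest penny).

£15,408.06

Monthly rate r = 13.1%/12 = 1.09167% = 0.0109167.
Each month: B ← B·(1+r) − £1,227.00.
Month 1: interest £234.98; balance after payment £20,532.98.
Month 2: interest £224.15; balance after payment £19,530.13.
Month 3: interest £213.20; balance after payment £18,516.34.
Month 4: interest £202.14; balance after payment £17,491.47.
Month 5: interest £190.95; balance after payment £16,455.42.
Month 6: interest £179.64; balance after payment £15,408.06.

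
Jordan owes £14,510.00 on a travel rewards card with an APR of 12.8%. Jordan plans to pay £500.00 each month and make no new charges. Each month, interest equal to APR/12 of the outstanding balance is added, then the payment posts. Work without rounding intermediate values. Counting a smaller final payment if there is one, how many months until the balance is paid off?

Monthly rate r = 12.8%/12 = 1.06667% = 0.0106667.
Recurrence: B ← B·(1+r) − £500.00.
Month 1: interest £154.77; balance after payment £14,164.77.
Month 2: interest £151.09; balance after payment £13,815.86.
Closed form: n = −ln(1 − rB₀/P)/ln(1+r) = −ln(0.69045)/ln(1.01067) ≈ 34.911, so the balance reaches zero during payment 35.

35 months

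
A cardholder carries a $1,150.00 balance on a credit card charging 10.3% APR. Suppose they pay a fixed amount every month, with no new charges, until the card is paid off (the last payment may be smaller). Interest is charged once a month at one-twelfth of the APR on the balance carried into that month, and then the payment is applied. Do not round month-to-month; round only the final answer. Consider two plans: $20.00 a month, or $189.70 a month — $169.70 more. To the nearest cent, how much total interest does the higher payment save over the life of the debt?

$405.80

Monthly rate r = 10.3%/12 = 0.858333% = 0.00858333.
At $20.00/mo: n = ⌈−ln(1 − rB₀/P)/ln(1+r)⌉ = 80 payments (last $12.01); total interest = total paid − $1,150.00 = $442.01.
At $189.70/mo: 7 payments (last $48.01); total interest $36.21.
Interest saved = $442.01 − $36.21 = $405.80.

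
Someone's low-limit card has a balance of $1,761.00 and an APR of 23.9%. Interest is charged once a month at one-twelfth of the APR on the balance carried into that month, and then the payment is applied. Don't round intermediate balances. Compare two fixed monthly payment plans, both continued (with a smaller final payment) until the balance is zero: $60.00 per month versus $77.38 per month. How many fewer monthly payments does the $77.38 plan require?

Monthly rate r = 23.9%/12 = 1.99167% = 0.0199167.
At $60.00/mo: n = ⌈−ln(1 − rB₀/P)/ln(1+r)⌉ = 45 payments (last $32.65); total interest = total paid − $1,761.00 = $911.65.
At $77.38/mo: 31 payments (last $47.87); total interest $608.27.
Payments saved = 45 − 31 = 14.

14 fewer payments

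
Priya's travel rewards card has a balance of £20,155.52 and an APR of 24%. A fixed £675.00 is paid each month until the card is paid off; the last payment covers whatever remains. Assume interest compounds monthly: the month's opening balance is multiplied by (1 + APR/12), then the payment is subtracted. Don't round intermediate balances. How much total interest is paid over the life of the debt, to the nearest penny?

Monthly rate r = 24%/12 = 2% = 0.02.
Payoff takes n = ⌈−ln(1 − rB₀/P)/ln(1+r)⌉ = ⌈45.919⌉ = 46 payments; the last is £620.81.
Total paid = 45·£675.00 + £620.81 = £30,995.81.
Total interest = total paid − principal = £30,995.81 − £20,155.52 = £10,840.29.

£10,840.29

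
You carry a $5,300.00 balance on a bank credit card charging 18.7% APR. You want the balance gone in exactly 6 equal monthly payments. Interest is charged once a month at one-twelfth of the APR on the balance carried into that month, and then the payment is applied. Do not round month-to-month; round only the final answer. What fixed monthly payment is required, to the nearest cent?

$932.13

Monthly rate r = 18.7%/12 = 1.55833% = 0.0155833.
Level-payment amortization: P = B₀·r / (1 − (1+r)^(−n)) = 5300.00·0.0155833 / (1 − 1.01558^(−6)).
Denominator 1 − (1+r)^(−6) = 0.0886050675.
P = 82.5917 / 0.0886050675 ≈ 932.13.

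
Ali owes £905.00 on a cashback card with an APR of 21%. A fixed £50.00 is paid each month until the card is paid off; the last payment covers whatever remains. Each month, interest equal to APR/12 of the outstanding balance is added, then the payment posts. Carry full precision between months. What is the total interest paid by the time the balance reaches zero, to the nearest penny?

Monthly rate r = 21%/12 = 1.75% = 0.0175.
Payoff takes n = ⌈−ln(1 − rB₀/P)/ln(1+r)⌉ = ⌈21.955⌉ = 22 payments; the last is £47.78.
Total paid = 21·£50.00 + £47.78 = £1,097.78.
Total interest = total paid − principal = £1,097.78 − £905.00 = £192.78.

£192.78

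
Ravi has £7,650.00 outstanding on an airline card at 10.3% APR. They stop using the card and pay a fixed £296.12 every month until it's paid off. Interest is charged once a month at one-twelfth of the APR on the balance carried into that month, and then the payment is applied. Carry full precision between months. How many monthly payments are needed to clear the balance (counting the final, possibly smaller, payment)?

Monthly rate r = 10.3%/12 = 0.858333% = 0.00858333.
Recurrence: B ← B·(1+r) − £296.12.
Month 1: interest £65.66; balance after payment £7,419.54.
Month 2: interest £63.68; balance after payment £7,187.11.
Closed form: n = −ln(1 − rB₀/P)/ln(1+r) = −ln(0.77826)/ln(1.00858) ≈ 29.333, so the balance reaches zero during payment 30.

30 months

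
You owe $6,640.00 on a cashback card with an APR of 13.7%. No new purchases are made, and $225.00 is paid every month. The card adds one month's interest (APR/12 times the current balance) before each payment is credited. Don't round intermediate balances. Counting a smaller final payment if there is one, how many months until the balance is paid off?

37 months

Monthly rate r = 13.7%/12 = 1.14167% = 0.0114167.
Recurrence: B ← B·(1+r) − $225.00.
Month 1: interest $75.81; balance after payment $6,490.81.
Month 2: interest $74.10; balance after payment $6,339.91.
Closed form: n = −ln(1 − rB₀/P)/ln(1+r) = −ln(0.66308)/ln(1.01142) ≈ 36.193, so the balance reaches zero during payment 37.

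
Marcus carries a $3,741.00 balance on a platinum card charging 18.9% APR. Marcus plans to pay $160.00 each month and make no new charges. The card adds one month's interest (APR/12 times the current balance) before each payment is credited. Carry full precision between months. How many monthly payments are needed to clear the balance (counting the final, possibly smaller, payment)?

Monthly rate r = 18.9%/12 = 1.575% = 0.01575.
Recurrence: B ← B·(1+r) − $160.00.
Month 1: interest $58.92; balance after payment $3,639.92.
Month 2: interest $57.33; balance after payment $3,537.25.
Closed form: n = −ln(1 − rB₀/P)/ln(1+r) = −ln(0.63175)/ln(1.01575) ≈ 29.389, so the balance reaches zero during payment 30.

30 payments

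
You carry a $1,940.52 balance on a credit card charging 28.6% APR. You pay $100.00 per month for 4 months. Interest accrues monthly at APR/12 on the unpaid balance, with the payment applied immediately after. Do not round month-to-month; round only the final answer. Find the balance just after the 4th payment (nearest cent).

Monthly rate r = 28.6%/12 = 2.38333% = 0.0238333.
Each month: B ← B·(1+r) − $100.00.
Month 1: interest $46.25; balance after payment $1,886.77.
Month 2: interest $44.97; balance after payment $1,831.74.
Month 3: interest $43.66; balance after payment $1,775.39.
Month 4: interest $42.31; balance after payment $1,717.71.

$1,717.71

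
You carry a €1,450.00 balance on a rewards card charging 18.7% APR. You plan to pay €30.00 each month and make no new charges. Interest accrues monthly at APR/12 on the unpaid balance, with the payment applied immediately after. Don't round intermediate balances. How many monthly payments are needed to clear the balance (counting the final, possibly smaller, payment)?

Monthly rate r = 18.7%/12 = 1.55833% = 0.0155833.
Recurrence: B ← B·(1+r) − €30.00.
Month 1: interest €22.60; balance after payment €1,442.60.
Month 2: interest €22.48; balance after payment €1,435.08.
Closed form: n = −ln(1 − rB₀/P)/ln(1+r) = −ln(0.24681)/ln(1.01558) ≈ 90.483, so the balance reaches zero during payment 91.

91 months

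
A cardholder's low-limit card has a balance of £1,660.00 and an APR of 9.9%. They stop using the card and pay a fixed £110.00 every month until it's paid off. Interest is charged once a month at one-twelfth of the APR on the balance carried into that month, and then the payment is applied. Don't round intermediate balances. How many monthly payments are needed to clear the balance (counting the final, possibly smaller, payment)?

Monthly rate r = 9.9%/12 = 0.825% = 0.00825.
Recurrence: B ← B·(1+r) − £110.00.
Month 1: interest £13.70; balance after payment £1,563.69.
Month 2: interest £12.90; balance after payment £1,466.60.
Closed form: n = −ln(1 − rB₀/P)/ln(1+r) = −ln(0.8755)/ln(1.00825) ≈ 16.183, so the balance reaches zero during payment 17.

17 payments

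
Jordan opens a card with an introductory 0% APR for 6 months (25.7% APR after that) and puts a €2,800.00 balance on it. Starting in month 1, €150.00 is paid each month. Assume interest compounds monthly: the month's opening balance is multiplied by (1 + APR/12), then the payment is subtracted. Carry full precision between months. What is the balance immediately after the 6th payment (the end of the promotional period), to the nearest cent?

Promo months 1–6 at r₀ = 0%/12 = 0; months 7+ at r₁ = 25.7%/12 = 0.0214167.
After month 6 (no interest yet): B = €2,800.00 − 6·€150.00 = €1,900.00.

€1,900.00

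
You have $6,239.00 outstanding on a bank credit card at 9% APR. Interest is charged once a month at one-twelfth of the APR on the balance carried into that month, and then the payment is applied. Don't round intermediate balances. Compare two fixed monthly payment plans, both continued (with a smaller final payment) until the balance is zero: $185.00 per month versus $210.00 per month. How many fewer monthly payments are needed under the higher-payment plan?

Monthly rate r = 9%/12 = 0.75% = 0.0075.
At $185.00/mo: n = ⌈−ln(1 − rB₀/P)/ln(1+r)⌉ = 40 payments (last $4.75); total interest = total paid − $6,239.00 = $980.75.
At $210.00/mo: 34 payments (last $154.97); total interest $845.97.
Payments saved = 40 − 34 = 6.

6 fewer payments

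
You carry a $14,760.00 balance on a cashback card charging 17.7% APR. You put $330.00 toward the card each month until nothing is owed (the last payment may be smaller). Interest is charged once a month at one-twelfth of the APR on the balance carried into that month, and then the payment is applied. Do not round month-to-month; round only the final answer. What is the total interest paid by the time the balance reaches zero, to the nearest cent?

Monthly rate r = 17.7%/12 = 1.475% = 0.01475.
Payoff takes n = ⌈−ln(1 − rB₀/P)/ln(1+r)⌉ = ⌈73.623⌉ = 74 payments; the last is $206.15.
Total paid = 73·$330.00 + $206.15 = $24,296.15.
Total interest = total paid − principal = $24,296.15 − $14,760.00 = $9,536.15.

$9,536.15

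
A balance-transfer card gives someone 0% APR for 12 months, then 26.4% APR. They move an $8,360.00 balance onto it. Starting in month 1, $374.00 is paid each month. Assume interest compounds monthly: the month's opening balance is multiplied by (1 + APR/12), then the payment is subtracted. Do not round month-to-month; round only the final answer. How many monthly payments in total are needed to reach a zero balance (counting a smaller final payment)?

24 payments

Promo months 1–12 at r₀ = 0%/12 = 0; months 13+ at r₁ = 26.4%/12 = 0.022.
After month 12 (no interest yet): B = $8,360.00 − 12·$374.00 = $3,872.00.
Then at r₁ with $374.00/mo: n₂ = −ln(1 − r₁·B/P)/ln(1+r₁) ≈ 11.88 → 12 more payments.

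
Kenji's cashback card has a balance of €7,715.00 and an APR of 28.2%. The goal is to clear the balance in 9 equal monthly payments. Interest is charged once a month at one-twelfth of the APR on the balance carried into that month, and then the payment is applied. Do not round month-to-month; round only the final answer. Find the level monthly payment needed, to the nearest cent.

€961.06

Monthly rate r = 28.2%/12 = 2.35% = 0.0235.
Level-payment amortization: P = B₀·r / (1 − (1+r)^(−n)) = 7715.00·0.0235 / (1 − 1.0235^(−9)).
Denominator 1 − (1+r)^(−9) = 0.188647877.
P = 181.303 / 0.188647877 ≈ 961.06.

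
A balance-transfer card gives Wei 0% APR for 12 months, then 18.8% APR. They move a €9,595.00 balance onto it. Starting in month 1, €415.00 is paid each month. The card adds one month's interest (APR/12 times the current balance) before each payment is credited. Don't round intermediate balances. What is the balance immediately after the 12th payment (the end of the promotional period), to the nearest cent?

€4,615.00

Promo months 1–12 at r₀ = 0%/12 = 0; months 13+ at r₁ = 18.8%/12 = 0.0156667.
After month 12 (no interest yet): B = €9,595.00 − 12·€415.00 = €4,615.00.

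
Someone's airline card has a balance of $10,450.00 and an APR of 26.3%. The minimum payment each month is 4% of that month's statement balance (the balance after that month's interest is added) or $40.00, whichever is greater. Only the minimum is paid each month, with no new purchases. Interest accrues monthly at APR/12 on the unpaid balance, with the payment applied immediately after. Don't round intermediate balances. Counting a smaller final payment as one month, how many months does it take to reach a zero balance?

160 months

Monthly rate r = 26.3%/12 = 2.19167% = 0.0219167.
While 4% of the post-interest balance exceeds $40.00, each month B ← (B·(1+r))·(1 − 0.04), i.e. B shrinks by the factor (1+r)·0.96 = 0.98104.
This holds for months 1–124. Entering month 125 the balance is $973.35; 4% of the post-interest balance is now below $40.00, so the flat $40.00 minimum applies from here.
From month 125 a fixed $40.00 at rate r clears $973.35 in 36 more payments. Total: 124 + 36 = 160 months.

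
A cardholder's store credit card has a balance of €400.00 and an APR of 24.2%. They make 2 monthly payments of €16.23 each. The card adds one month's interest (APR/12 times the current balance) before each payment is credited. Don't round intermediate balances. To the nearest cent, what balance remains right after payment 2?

Monthly rate r = 24.2%/12 = 2.01667% = 0.0201667.
Each month: B ← B·(1+r) − €16.23.
Month 1: interest €8.07; balance after payment €391.84.
Month 2: interest €7.90; balance after payment €383.51.

€383.51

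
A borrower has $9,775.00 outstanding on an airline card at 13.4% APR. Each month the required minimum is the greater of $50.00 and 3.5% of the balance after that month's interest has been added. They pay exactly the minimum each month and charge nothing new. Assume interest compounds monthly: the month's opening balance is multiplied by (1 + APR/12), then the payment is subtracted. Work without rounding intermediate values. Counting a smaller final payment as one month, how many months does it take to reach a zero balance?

114 months

Monthly rate r = 13.4%/12 = 1.11667% = 0.0111667.
While 3.5% of the post-interest balance exceeds $50.00, each month B ← (B·(1+r))·(1 − 0.035), i.e. B shrinks by the factor (1+r)·0.965 = 0.97578.
This holds for months 1–79. Entering month 80 the balance is $1,408.55; 3.5% of the post-interest balance is now below $50.00, so the flat $50.00 minimum applies from here.
From month 80 a fixed $50.00 at rate r clears $1,408.55 in 35 more payments. Total: 79 + 35 = 114 months.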